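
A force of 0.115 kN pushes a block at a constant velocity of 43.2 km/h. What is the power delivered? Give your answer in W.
Convert to SI: F = 115.0 N, v = 12.0 m/s
P = Fv = (115.0)(12.0) = 1380 W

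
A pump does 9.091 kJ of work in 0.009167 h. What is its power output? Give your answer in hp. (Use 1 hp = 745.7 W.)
Convert to SI: W = 9091.0 J, t = 33.0012 s
P = W/t = 9091.0/33.0012 = 275.475 W = 0.3694 hp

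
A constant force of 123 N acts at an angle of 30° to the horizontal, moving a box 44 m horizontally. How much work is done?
W = F·d·cosθ = (123)(44)cos(30°) = 4687 J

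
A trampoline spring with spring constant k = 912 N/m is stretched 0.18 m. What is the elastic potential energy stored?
PE = ½kx² = ½(912)(0.18)² = 14.77 J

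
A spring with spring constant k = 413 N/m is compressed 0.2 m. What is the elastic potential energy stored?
PE = ½kx² = ½(413)(0.2)² = 8.26 J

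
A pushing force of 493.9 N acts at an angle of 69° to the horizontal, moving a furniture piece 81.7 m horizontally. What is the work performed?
W = F·d·cosθ = (493.9)(81.7)cos(69°) = 14460 J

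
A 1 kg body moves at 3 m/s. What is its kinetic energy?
KE = ½mv² = ½(1)(3)² = 4.5 J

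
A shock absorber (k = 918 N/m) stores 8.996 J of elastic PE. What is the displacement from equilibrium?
x = √(2·PE/k) = √(2·8.996/918) = 0.14 m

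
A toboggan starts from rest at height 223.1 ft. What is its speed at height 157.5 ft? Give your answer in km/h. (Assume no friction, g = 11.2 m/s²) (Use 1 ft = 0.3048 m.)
Convert to SI: h₁−h₂ = 19.9949 m
mgh₁ = mgh₂ + ½mv² ⇒ v = √(2g(h₁−h₂)) = √(2·11.2·19.9949) = 21.1633 m/s = 76.19 km/h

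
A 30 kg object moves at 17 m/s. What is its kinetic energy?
KE = ½mv² = ½(30)(17)² = 4335.0 J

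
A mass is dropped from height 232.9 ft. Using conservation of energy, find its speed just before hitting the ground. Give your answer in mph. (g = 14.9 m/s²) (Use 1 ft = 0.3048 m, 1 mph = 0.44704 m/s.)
Convert to SI: h = 70.9879 m
mgh = ½mv² ⇒ v = √(2gh) = √(2·14.9·70.9879) = 45.9939 m/s = 102.9 mph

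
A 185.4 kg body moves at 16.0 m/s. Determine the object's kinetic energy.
KE = ½mv² = ½(185.4)(16.0)² = 23730 J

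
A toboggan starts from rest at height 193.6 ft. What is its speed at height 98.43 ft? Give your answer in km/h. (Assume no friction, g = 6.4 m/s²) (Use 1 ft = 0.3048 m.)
Convert to SI: h₁−h₂ = 29.0078 m
mgh₁ = mgh₂ + ½mv² ⇒ v = √(2g(h₁−h₂)) = √(2·6.4·29.0078) = 19.2691 m/s = 69.37 km/h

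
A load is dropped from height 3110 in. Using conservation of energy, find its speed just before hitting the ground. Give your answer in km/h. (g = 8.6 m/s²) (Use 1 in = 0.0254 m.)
Convert to SI: h = 78.994 m
mgh = ½mv² ⇒ v = √(2gh) = √(2·8.6·78.994) = 36.8605 m/s = 132.7 km/h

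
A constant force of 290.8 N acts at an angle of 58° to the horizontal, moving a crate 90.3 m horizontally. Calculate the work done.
W = F·d·cosθ = (290.8)(90.3)cos(58°) = 13920 J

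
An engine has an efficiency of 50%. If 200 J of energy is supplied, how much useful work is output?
W_out = η·W_in = 0.5·200 = 100.0 J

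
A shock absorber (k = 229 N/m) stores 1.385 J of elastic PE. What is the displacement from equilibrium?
x = √(2·PE/k) = √(2·1.385/229) = 0.11 m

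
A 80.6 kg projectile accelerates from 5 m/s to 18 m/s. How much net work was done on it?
W = ΔKE = ½m(v₂² − v₁²) = ½(80.6)(18² − 5²) = 12049.7 J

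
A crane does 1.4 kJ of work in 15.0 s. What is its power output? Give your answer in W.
Convert to SI: W = 1400.0 J, t = 15.0 s
P = W/t = 1400.0/15.0 = 93.33 W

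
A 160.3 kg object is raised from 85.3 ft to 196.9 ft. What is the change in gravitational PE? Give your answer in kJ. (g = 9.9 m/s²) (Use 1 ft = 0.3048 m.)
Convert to SI: m = 160.3 kg, Δh = 34.0157 m
ΔPE = mgΔh = (160.3)(9.9)(34.0157) = 53981.9 J = 53.98 kJ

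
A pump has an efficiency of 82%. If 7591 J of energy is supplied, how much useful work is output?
W_out = η·W_in = 0.82·7591 = 6224.62 J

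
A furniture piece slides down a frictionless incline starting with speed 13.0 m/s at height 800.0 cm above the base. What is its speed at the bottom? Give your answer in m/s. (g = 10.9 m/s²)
Convert to SI: v₀ = 13.0 m/s, h = 8.0 m
½mv₀² + mgh = ½mv² ⇒ v = √(v₀² + 2gh) = √(13.0² + 2·10.9·8.0) = 18.53 m/s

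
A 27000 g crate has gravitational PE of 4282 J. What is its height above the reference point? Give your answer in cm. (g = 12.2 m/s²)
Convert to SI: m = 27.0 kg, PE = 4282.0 J
h = PE/(mg) = 4282.0/(27.0·12.2) = 12.9994 m = 1300 cm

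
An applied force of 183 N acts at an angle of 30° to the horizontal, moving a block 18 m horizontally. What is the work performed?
W = F·d·cosθ = (183)(18)cos(30°) = 2853 J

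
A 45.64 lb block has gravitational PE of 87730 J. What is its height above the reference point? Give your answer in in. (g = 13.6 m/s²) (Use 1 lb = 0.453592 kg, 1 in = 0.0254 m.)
Convert to SI: m = 20.7019 kg, PE = 87730.0 J
h = PE/(mg) = 87730.0/(20.7019·13.6) = 311.601 m = 12270 in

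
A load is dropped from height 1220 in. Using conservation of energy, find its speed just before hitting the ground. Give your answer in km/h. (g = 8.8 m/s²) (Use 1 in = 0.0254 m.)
Convert to SI: h = 30.988 m
mgh = ½mv² ⇒ v = √(2gh) = √(2·8.8·30.988) = 23.3536 m/s = 84.07 km/h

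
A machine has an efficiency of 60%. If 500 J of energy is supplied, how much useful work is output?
W_out = η·W_in = 0.6·500 = 300.0 J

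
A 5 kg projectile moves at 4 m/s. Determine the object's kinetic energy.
KE = ½mv² = ½(5)(4)² = 40.0 J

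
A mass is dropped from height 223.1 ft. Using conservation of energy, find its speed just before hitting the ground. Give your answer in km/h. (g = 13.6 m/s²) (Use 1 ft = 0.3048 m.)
Convert to SI: h = 68.0009 m
mgh = ½mv² ⇒ v = √(2gh) = √(2·13.6·68.0009) = 43.0073 m/s = 154.8 km/h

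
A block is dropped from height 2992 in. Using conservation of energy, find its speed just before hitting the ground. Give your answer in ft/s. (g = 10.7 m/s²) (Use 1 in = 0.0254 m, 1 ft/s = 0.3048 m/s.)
Convert to SI: h = 75.9968 m
mgh = ½mv² ⇒ v = √(2gh) = √(2·10.7·75.9968) = 40.3278 m/s = 132.3 ft/s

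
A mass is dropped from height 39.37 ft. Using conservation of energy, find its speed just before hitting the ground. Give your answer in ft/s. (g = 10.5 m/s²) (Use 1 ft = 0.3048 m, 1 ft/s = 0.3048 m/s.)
Convert to SI: h = 12.0 m
mgh = ½mv² ⇒ v = √(2gh) = √(2·10.5·12.0) = 15.8745 m/s = 52.08 ft/s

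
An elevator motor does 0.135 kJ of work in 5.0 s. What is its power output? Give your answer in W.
Convert to SI: W = 135.0 J, t = 5.0 s
P = W/t = 135.0/5.0 = 27.0 W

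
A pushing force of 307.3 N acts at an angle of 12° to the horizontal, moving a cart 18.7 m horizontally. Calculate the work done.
W = F·d·cosθ = (307.3)(18.7)cos(12°) = 5621 J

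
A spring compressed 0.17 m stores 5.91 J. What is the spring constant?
k = 2·PE/x² = 2·5.91/(0.17)² = 409.0 N/m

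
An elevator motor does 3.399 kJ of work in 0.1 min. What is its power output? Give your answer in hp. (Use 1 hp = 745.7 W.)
Convert to SI: W = 3399.0 J, t = 6.0 s
P = W/t = 3399.0/6.0 = 566.5 W = 0.7597 hp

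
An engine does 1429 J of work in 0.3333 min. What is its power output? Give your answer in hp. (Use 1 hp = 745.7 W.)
Convert to SI: W = 1429.0 J, t = 19.998 s
P = W/t = 1429.0/19.998 = 71.4571 W = 0.09583 hp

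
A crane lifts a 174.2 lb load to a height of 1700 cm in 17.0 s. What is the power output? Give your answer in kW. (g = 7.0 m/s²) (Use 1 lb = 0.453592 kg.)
Convert to SI: m = 79.0157 kg, h = 17.0 m, t = 17.0 s
P = mgh/t = (79.0157)(7.0)(17.0)/17.0 = 553.11 W = 0.5531 kW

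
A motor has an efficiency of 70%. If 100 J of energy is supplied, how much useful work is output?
W_out = η·W_in = 0.7·100 = 70.0 J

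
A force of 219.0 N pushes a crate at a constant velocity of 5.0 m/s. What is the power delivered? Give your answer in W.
P = Fv = (219.0)(5.0) = 1095 W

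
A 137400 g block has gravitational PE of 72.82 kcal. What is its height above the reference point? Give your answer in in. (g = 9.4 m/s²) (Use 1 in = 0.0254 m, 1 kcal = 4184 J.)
Convert to SI: m = 137.4 kg, PE = 304679 J
h = PE/(mg) = 304679/(137.4·9.4) = 235.9 m = 9287 in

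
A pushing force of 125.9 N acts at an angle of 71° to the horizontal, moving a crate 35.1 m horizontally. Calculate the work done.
W = F·d·cosθ = (125.9)(35.1)cos(71°) = 1439 J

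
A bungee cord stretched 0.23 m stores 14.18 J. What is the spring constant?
k = 2·PE/x² = 2·14.18/(0.23)² = 536.1 N/m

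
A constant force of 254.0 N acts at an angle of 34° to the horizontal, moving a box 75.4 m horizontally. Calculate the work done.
W = F·d·cosθ = (254.0)(75.4)cos(34°) = 15880 J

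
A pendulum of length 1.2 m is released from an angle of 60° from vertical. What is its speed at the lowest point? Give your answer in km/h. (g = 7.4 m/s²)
h = L(1 − cosθ) = 1.2(1 − cos60°) = 0.6 m
v = √(2gh) = √(2·7.4·0.6) = 2.97993 m/s = 10.73 km/h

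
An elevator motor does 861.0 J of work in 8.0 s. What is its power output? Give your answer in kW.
P = W/t = 861.0/8.0 = 107.625 W = 0.1076 kW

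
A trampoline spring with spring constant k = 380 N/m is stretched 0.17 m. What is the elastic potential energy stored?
PE = ½kx² = ½(380)(0.17)² = 5.491 J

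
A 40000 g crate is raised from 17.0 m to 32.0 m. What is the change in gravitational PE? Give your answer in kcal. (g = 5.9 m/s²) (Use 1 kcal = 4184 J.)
Convert to SI: m = 40.0 kg, Δh = 15.0 m
ΔPE = mgΔh = (40.0)(5.9)(15.0) = 3540.0 J = 0.8461 kcal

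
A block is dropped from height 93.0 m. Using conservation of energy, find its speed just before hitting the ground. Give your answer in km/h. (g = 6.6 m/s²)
mgh = ½mv² ⇒ v = √(2gh) = √(2·6.6·93.0) = 35.0371 m/s = 126.1 km/h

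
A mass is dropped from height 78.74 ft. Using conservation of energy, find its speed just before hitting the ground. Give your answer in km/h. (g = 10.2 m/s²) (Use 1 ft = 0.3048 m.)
Convert to SI: h = 24.0 m
mgh = ½mv² ⇒ v = √(2gh) = √(2·10.2·24.0) = 22.1269 m/s = 79.66 km/h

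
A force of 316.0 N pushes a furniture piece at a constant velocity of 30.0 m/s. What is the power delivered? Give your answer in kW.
P = Fv = (316.0)(30.0) = 9480.0 W = 9.48 kW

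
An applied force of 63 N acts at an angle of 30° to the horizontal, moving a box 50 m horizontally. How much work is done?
W = F·d·cosθ = (63)(50)cos(30°) = 2728 J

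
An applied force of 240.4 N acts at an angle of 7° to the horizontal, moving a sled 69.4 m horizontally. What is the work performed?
W = F·d·cosθ = (240.4)(69.4)cos(7°) = 16560 J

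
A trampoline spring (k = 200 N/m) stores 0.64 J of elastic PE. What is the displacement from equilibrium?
x = √(2·PE/k) = √(2·0.64/200) = 0.08 m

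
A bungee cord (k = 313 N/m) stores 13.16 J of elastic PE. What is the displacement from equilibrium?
x = √(2·PE/k) = √(2·13.16/313) = 0.29 m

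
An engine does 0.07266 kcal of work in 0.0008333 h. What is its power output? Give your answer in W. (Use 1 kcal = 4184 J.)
Convert to SI: W = 304.009 J, t = 2.99988 s
P = W/t = 304.009/2.99988 = 101.3 W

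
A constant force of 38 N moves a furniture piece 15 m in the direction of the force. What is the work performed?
W = F·d = (38)(15) = 570.0 J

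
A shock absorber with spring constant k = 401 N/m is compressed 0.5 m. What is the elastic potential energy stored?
PE = ½kx² = ½(401)(0.5)² = 50.13 J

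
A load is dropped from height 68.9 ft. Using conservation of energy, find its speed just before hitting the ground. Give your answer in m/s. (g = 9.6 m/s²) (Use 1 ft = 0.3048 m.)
Convert to SI: h = 21.0007 m
mgh = ½mv² ⇒ v = √(2gh) = √(2·9.6·21.0007) = 20.08 m/s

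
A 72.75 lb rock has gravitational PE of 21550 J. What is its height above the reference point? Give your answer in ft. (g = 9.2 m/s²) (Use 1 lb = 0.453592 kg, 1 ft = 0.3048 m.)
Convert to SI: m = 32.9988 kg, PE = 21550.0 J
h = PE/(mg) = 21550.0/(32.9988·9.2) = 70.9841 m = 232.9 ft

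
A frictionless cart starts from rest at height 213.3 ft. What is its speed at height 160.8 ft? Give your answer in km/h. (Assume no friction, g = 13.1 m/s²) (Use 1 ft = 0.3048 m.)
Convert to SI: h₁−h₂ = 16.002 m
mgh₁ = mgh₂ + ½mv² ⇒ v = √(2g(h₁−h₂)) = √(2·13.1·16.002) = 20.4757 m/s = 73.71 km/h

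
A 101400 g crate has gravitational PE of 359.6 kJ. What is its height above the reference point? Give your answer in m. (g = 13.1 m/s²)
Convert to SI: m = 101.4 kg, PE = 359600 J
h = PE/(mg) = 359600/(101.4·13.1) = 270.7 m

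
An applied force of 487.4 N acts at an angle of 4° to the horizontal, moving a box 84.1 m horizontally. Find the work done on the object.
W = F·d·cosθ = (487.4)(84.1)cos(4°) = 40890 J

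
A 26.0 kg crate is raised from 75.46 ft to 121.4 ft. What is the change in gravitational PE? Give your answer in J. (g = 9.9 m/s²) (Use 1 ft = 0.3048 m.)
Convert to SI: m = 26.0 kg, Δh = 14.0025 m
ΔPE = mgΔh = (26.0)(9.9)(14.0025) = 3604 J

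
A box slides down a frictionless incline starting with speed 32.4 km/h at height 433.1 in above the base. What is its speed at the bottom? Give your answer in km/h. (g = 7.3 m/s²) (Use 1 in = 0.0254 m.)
Convert to SI: v₀ = 9.0 m/s, h = 11.0007 m
½mv₀² + mgh = ½mv² ⇒ v = √(v₀² + 2gh) = √(9.0² + 2·7.3·11.0007) = 15.5438 m/s = 55.96 km/h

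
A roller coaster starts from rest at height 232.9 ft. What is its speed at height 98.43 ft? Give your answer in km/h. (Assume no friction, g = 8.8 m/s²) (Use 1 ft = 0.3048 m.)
Convert to SI: h₁−h₂ = 40.9865 m
mgh₁ = mgh₂ + ½mv² ⇒ v = √(2g(h₁−h₂)) = √(2·8.8·40.9865) = 26.8582 m/s = 96.69 km/h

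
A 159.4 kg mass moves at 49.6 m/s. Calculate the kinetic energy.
KE = ½mv² = ½(159.4)(49.6)² = 196100 J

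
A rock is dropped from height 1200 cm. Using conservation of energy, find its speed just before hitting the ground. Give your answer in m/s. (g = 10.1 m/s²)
Convert to SI: h = 12.0 m
mgh = ½mv² ⇒ v = √(2gh) = √(2·10.1·12.0) = 15.57 m/s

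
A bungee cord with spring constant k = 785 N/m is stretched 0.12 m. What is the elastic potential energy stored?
PE = ½kx² = ½(785)(0.12)² = 5.652 J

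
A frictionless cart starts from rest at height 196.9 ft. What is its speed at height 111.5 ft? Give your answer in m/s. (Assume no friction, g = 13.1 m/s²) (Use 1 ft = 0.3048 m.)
Convert to SI: h₁−h₂ = 26.0299 m
mgh₁ = mgh₂ + ½mv² ⇒ v = √(2g(h₁−h₂)) = √(2·13.1·26.0299) = 26.11 m/s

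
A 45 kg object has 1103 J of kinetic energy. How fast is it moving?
v = √(2·KE/m) = √(2·1103/45) = 7.002 m/s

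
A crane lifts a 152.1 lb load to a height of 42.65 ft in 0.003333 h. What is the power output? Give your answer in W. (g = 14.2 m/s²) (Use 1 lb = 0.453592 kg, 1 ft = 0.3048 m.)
Convert to SI: m = 68.9913 kg, h = 12.9997 m, t = 11.9988 s
P = mgh/t = (68.9913)(14.2)(12.9997)/11.9988 = 1061 W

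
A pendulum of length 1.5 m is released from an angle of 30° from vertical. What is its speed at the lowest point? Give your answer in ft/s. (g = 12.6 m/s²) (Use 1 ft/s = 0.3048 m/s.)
h = L(1 − cosθ) = 1.5(1 − cos30°) = 0.200962 m
v = √(2gh) = √(2·12.6·0.200962) = 2.25039 m/s = 7.383 ft/s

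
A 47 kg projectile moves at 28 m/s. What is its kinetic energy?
KE = ½mv² = ½(47)(28)² = 18424.0 J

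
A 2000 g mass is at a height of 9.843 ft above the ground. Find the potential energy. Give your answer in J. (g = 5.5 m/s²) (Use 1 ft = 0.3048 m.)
Convert to SI: m = 2.0 kg, h = 3.00015 m
PE = mgh = (2.0)(5.5)(3.00015) = 33.0 J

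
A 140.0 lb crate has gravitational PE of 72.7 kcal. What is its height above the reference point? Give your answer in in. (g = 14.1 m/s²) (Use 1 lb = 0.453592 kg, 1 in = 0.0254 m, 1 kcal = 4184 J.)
Convert to SI: m = 63.5029 kg, PE = 304177 J
h = PE/(mg) = 304177/(63.5029·14.1) = 339.714 m = 13370 in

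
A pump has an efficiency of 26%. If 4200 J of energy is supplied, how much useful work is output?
W_out = η·W_in = 0.26·4200 = 1092.0 J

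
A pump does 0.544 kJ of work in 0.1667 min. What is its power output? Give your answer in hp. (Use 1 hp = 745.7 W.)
Convert to SI: W = 544.0 J, t = 10.002 s
P = W/t = 544.0/10.002 = 54.3891 W = 0.07294 hp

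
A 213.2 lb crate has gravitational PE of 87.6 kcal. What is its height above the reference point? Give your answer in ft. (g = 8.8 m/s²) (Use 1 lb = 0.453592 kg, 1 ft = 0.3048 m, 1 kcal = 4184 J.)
Convert to SI: m = 96.7058 kg, PE = 366518 J
h = PE/(mg) = 366518/(96.7058·8.8) = 430.686 m = 1413 ft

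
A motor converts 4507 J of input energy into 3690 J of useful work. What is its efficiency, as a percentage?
η = W_out/W_in = 3690/4507 = 81.87%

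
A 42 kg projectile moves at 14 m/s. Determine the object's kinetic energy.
KE = ½mv² = ½(42)(14)² = 4116.0 J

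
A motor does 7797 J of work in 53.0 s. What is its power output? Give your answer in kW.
P = W/t = 7797.0/53.0 = 147.113 W = 0.1471 kW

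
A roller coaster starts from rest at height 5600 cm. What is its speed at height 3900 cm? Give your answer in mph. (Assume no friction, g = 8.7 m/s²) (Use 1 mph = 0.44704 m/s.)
Convert to SI: h₁−h₂ = 17.0 m
mgh₁ = mgh₂ + ½mv² ⇒ v = √(2g(h₁−h₂)) = √(2·8.7·17.0) = 17.1988 m/s = 38.47 mph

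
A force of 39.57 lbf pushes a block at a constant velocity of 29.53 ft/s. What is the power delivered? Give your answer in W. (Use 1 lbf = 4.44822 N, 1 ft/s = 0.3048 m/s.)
Convert to SI: F = 176.016 N, v = 9.00074 m/s
P = Fv = (176.016)(9.00074) = 1584 W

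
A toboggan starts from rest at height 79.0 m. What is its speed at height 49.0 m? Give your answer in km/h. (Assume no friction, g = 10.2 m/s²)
mgh₁ = mgh₂ + ½mv² ⇒ v = √(2g(h₁−h₂)) = √(2·10.2·30.0) = 24.7386 m/s = 89.06 km/h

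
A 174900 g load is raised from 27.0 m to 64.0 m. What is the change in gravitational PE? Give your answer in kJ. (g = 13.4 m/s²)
Convert to SI: m = 174.9 kg, Δh = 37.0 m
ΔPE = mgΔh = (174.9)(13.4)(37.0) = 86715.4 J = 86.72 kJ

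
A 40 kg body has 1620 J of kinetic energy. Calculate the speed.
v = √(2·KE/m) = √(2·1620/40) = 9.0 m/s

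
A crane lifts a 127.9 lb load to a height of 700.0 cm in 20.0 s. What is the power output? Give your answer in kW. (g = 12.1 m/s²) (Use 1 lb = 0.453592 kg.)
Convert to SI: m = 58.0144 kg, h = 7.0 m, t = 20.0 s
P = mgh/t = (58.0144)(12.1)(7.0)/20.0 = 245.691 W = 0.2457 kW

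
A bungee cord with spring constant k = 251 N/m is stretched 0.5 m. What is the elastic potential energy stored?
PE = ½kx² = ½(251)(0.5)² = 31.38 J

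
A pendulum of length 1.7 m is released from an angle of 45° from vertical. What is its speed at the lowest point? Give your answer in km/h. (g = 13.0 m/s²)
h = L(1 − cosθ) = 1.7(1 − cos45°) = 0.497918 m
v = √(2gh) = √(2·13.0·0.497918) = 3.59804 m/s = 12.95 km/h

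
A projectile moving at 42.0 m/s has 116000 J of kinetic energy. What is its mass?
m = 2·KE/v² = 2·116000/(42.0)² = 131.5 kg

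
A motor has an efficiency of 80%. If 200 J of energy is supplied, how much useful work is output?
W_out = η·W_in = 0.8·200 = 160.0 J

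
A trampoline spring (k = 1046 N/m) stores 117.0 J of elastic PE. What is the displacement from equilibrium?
x = √(2·PE/k) = √(2·117.0/1046) = 0.473 m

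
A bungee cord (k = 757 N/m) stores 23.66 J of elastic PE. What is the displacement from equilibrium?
x = √(2·PE/k) = √(2·23.66/757) = 0.25 m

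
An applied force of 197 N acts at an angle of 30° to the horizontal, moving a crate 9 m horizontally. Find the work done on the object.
W = F·d·cosθ = (197)(9)cos(30°) = 1535 J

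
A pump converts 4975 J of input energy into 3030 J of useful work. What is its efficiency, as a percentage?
η = W_out/W_in = 3030/4975 = 60.9%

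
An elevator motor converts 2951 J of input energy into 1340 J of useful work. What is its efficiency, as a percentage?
η = W_out/W_in = 1340/2951 = 45.41%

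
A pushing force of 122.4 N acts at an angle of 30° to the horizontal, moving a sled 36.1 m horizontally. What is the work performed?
W = F·d·cosθ = (122.4)(36.1)cos(30°) = 3827 J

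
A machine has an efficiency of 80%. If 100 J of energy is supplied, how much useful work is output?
W_out = η·W_in = 0.8·100 = 80.0 J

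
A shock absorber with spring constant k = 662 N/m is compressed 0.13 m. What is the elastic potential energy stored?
PE = ½kx² = ½(662)(0.13)² = 5.594 J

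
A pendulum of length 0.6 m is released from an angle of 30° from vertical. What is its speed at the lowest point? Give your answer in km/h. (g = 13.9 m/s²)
h = L(1 − cosθ) = 0.6(1 − cos30°) = 0.0803848 m
v = √(2gh) = √(2·13.9·0.0803848) = 1.49489 m/s = 5.382 km/h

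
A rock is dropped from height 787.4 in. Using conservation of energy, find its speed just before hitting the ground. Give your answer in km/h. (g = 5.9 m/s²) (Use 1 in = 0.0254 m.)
Convert to SI: h = 20.0 m
mgh = ½mv² ⇒ v = √(2gh) = √(2·5.9·20.0) = 15.3623 m/s = 55.3 km/h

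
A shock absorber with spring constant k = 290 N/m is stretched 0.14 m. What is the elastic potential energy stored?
PE = ½kx² = ½(290)(0.14)² = 2.842 J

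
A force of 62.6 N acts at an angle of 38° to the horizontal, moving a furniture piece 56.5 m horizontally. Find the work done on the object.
W = F·d·cosθ = (62.6)(56.5)cos(38°) = 2787 J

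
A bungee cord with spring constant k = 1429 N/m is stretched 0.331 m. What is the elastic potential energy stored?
PE = ½kx² = ½(1429)(0.331)² = 78.28 J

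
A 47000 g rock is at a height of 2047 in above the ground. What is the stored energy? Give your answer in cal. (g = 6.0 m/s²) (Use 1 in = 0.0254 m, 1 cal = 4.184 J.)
Convert to SI: m = 47.0 kg, h = 51.9938 m
PE = mgh = (47.0)(6.0)(51.9938) = 14662.3 J = 3504 cal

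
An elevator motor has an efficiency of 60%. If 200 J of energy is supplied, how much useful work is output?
W_out = η·W_in = 0.6·200 = 120.0 J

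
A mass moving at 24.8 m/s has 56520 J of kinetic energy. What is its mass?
m = 2·KE/v² = 2·56520/(24.8)² = 183.8 kg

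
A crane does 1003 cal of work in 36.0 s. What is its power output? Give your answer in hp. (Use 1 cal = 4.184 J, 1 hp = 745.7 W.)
Convert to SI: W = 4196.55 J, t = 36.0 s
P = W/t = 4196.55/36.0 = 116.571 W = 0.1563 hp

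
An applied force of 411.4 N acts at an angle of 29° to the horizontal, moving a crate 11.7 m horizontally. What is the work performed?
W = F·d·cosθ = (411.4)(11.7)cos(29°) = 4210 J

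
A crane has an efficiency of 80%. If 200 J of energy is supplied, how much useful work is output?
W_out = η·W_in = 0.8·200 = 160.0 J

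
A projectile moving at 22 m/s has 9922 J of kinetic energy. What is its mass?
m = 2·KE/v² = 2·9922/(22)² = 41.0 kg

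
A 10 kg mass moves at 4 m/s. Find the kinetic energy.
KE = ½mv² = ½(10)(4)² = 80.0 J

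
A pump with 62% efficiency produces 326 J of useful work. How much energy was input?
W_in = W_out/η = 326/0.62 = 525.8 J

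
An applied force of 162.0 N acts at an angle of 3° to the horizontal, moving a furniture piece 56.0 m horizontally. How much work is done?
W = F·d·cosθ = (162.0)(56.0)cos(3°) = 9060 J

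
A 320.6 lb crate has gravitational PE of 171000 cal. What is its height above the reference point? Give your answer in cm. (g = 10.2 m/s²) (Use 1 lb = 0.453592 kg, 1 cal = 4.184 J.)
Convert to SI: m = 145.422 kg, PE = 715464 J
h = PE/(mg) = 715464/(145.422·10.2) = 482.346 m = 48230 cm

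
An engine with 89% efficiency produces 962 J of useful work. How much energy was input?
W_in = W_out/η = 962/0.89 = 1081 J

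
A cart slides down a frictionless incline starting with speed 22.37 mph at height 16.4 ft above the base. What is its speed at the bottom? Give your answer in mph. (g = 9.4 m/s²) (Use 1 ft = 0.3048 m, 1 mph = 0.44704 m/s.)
Convert to SI: v₀ = 10.0003 m/s, h = 4.99872 m
½mv₀² + mgh = ½mv² ⇒ v = √(v₀² + 2gh) = √(10.0003² + 2·9.4·4.99872) = 13.9277 m/s = 31.16 mph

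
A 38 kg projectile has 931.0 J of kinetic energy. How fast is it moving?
v = √(2·KE/m) = √(2·931.0/38) = 7.0 m/s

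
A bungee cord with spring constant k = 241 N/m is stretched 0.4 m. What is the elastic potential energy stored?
PE = ½kx² = ½(241)(0.4)² = 19.28 J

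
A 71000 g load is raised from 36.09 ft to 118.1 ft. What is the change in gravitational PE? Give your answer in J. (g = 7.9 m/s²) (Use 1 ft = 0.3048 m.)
Convert to SI: m = 71.0 kg, Δh = 24.9966 m
ΔPE = mgΔh = (71.0)(7.9)(24.9966) = 14020 J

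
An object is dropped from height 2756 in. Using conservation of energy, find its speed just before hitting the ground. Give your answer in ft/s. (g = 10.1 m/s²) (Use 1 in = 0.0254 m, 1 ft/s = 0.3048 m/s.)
Convert to SI: h = 70.0024 m
mgh = ½mv² ⇒ v = √(2gh) = √(2·10.1·70.0024) = 37.6038 m/s = 123.4 ft/s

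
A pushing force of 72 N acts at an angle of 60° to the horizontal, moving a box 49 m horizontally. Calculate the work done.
W = F·d·cosθ = (72)(49)cos(60°) = 1764 J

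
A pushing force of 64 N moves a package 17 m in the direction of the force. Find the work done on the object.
W = F·d = (64)(17) = 1088 J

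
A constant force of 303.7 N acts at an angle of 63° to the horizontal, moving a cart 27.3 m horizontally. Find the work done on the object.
W = F·d·cosθ = (303.7)(27.3)cos(63°) = 3764 J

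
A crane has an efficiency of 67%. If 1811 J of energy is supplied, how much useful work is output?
W_out = η·W_in = 0.67·1811 = 1213.37 J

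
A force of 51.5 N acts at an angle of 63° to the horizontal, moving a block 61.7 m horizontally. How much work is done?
W = F·d·cosθ = (51.5)(61.7)cos(63°) = 1443 J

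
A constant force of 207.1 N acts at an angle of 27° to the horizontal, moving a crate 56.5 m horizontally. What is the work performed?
W = F·d·cosθ = (207.1)(56.5)cos(27°) = 10430 J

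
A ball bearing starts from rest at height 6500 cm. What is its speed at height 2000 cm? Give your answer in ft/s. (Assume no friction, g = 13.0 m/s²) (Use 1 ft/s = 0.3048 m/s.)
Convert to SI: h₁−h₂ = 45.0 m
mgh₁ = mgh₂ + ½mv² ⇒ v = √(2g(h₁−h₂)) = √(2·13.0·45.0) = 34.2053 m/s = 112.2 ft/s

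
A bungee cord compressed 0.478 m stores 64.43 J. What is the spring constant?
k = 2·PE/x² = 2·64.43/(0.478)² = 564.0 N/m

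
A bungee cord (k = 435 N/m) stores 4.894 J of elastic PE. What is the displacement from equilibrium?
x = √(2·PE/k) = √(2·4.894/435) = 0.15 m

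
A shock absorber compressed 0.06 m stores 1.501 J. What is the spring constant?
k = 2·PE/x² = 2·1.501/(0.06)² = 833.9 N/m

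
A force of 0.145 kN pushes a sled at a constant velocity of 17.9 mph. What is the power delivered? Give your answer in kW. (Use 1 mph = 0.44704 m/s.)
Convert to SI: F = 145.0 N, v = 8.00202 m/s
P = Fv = (145.0)(8.00202) = 1160.29 W = 1.16 kW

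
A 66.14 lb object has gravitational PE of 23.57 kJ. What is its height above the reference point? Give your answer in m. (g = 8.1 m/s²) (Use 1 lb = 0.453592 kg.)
Convert to SI: m = 30.0006 kg, PE = 23570.0 J
h = PE/(mg) = 23570.0/(30.0006·8.1) = 96.99 m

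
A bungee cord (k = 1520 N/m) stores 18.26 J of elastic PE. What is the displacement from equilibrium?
x = √(2·PE/k) = √(2·18.26/1520) = 0.155 m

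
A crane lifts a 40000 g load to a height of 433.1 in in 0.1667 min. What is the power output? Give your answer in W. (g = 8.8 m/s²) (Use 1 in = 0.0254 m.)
Convert to SI: m = 40.0 kg, h = 11.0007 m, t = 10.002 s
P = mgh/t = (40.0)(8.8)(11.0007)/10.002 = 387.1 W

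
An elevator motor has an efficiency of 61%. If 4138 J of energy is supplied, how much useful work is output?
W_out = η·W_in = 0.61·4138 = 2524.18 J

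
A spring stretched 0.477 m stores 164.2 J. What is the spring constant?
k = 2·PE/x² = 2·164.2/(0.477)² = 1443 N/m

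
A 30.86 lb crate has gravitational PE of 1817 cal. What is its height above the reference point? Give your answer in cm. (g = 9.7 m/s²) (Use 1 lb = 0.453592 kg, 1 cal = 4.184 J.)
Convert to SI: m = 13.9978 kg, PE = 7602.33 J
h = PE/(mg) = 7602.33/(13.9978·9.7) = 55.9904 m = 5599 cm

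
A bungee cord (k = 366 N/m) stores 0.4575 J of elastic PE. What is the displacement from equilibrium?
x = √(2·PE/k) = √(2·0.4575/366) = 0.05 m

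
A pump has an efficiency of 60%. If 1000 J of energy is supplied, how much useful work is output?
W_out = η·W_in = 0.6·1000 = 600.0 J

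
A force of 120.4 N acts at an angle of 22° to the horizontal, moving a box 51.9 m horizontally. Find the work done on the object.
W = F·d·cosθ = (120.4)(51.9)cos(22°) = 5794 J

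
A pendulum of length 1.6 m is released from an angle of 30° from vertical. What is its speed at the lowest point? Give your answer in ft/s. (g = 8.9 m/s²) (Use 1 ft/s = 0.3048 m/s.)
h = L(1 − cosθ) = 1.6(1 − cos30°) = 0.214359 m
v = √(2gh) = √(2·8.9·0.214359) = 1.95336 m/s = 6.409 ft/s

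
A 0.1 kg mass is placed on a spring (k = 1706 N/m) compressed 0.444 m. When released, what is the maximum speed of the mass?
½kx² = ½mv² ⇒ v = x√(k/m) = (0.444)√(1706/0.1) = 57.99 m/s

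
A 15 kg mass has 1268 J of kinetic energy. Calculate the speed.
v = √(2·KE/m) = √(2·1268/15) = 13.0 m/s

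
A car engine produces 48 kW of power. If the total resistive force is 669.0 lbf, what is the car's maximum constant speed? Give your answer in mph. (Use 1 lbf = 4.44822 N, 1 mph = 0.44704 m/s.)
Convert to SI: F = 2975.86 N
P = Fv ⇒ v = P/F = 48000 W/2975.86 N = 16.1298 m/s = 36.08 mph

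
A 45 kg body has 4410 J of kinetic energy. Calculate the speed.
v = √(2·KE/m) = √(2·4410/45) = 14.0 m/s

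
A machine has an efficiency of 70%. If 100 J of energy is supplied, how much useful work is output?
W_out = η·W_in = 0.7·100 = 70.0 J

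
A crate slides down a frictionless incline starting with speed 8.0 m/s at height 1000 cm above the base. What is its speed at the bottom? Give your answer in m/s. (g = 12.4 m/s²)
Convert to SI: v₀ = 8.0 m/s, h = 10.0 m
½mv₀² + mgh = ½mv² ⇒ v = √(v₀² + 2gh) = √(8.0² + 2·12.4·10.0) = 17.66 m/s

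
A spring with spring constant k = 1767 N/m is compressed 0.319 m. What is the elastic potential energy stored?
PE = ½kx² = ½(1767)(0.319)² = 89.91 J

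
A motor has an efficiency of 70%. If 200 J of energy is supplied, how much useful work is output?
W_out = η·W_in = 0.7·200 = 140.0 J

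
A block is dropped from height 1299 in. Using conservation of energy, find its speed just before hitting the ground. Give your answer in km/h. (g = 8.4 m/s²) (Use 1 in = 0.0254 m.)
Convert to SI: h = 32.9946 m
mgh = ½mv² ⇒ v = √(2gh) = √(2·8.4·32.9946) = 23.5438 m/s = 84.76 km/h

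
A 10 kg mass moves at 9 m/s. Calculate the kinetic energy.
KE = ½mv² = ½(10)(9)² = 405.0 J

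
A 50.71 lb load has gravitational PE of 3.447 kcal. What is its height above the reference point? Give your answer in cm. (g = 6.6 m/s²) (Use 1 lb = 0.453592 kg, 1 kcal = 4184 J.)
Convert to SI: m = 23.0017 kg, PE = 14422.2 J
h = PE/(mg) = 14422.2/(23.0017·6.6) = 95.0014 m = 9500 cm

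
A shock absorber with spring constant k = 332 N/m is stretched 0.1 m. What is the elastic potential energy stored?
PE = ½kx² = ½(332)(0.1)² = 1.66 J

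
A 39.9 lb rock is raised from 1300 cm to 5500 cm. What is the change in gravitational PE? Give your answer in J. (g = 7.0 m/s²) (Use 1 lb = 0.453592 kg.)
Convert to SI: m = 18.0983 kg, Δh = 42.0 m
ΔPE = mgΔh = (18.0983)(7.0)(42.0) = 5321 J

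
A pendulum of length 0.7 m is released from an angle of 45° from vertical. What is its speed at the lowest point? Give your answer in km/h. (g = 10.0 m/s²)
h = L(1 − cosθ) = 0.7(1 − cos45°) = 0.205025 m
v = √(2gh) = √(2·10.0·0.205025) = 2.02497 m/s = 7.29 km/h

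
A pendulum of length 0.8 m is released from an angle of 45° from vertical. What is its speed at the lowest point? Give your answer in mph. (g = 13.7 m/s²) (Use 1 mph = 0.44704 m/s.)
h = L(1 − cosθ) = 0.8(1 − cos45°) = 0.234315 m
v = √(2gh) = √(2·13.7·0.234315) = 2.53382 m/s = 5.668 mph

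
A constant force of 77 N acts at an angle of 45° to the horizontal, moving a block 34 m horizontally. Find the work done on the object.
W = F·d·cosθ = (77)(34)cos(45°) = 1851 J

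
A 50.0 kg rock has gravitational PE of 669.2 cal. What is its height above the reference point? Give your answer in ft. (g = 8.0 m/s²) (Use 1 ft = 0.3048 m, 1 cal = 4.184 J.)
Convert to SI: m = 50.0 kg, PE = 2799.93 J
h = PE/(mg) = 2799.93/(50.0·8.0) = 6.99983 m = 22.97 ft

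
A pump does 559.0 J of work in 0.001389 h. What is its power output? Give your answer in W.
Convert to SI: W = 559.0 J, t = 5.0004 s
P = W/t = 559.0/5.0004 = 111.8 W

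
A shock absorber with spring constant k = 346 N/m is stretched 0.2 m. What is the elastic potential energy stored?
PE = ½kx² = ½(346)(0.2)² = 6.92 J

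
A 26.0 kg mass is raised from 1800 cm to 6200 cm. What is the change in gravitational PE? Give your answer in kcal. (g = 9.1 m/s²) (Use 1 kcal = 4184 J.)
Convert to SI: m = 26.0 kg, Δh = 44.0 m
ΔPE = mgΔh = (26.0)(9.1)(44.0) = 10410.4 J = 2.488 kcal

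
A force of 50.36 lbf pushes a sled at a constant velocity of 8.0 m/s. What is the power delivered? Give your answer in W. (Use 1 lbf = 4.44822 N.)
Convert to SI: F = 224.012 N, v = 8.0 m/s
P = Fv = (224.012)(8.0) = 1792 W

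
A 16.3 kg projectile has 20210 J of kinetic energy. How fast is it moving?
v = √(2·KE/m) = √(2·20210/16.3) = 49.8 m/s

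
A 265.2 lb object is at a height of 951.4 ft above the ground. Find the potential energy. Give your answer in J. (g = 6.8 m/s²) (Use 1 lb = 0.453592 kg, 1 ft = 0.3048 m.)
Convert to SI: m = 120.293 kg, h = 289.987 m
PE = mgh = (120.293)(6.8)(289.987) = 237200 J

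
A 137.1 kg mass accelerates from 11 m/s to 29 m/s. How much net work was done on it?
W = ΔKE = ½m(v₂² − v₁²) = ½(137.1)(29² − 11²) = 49356.0 J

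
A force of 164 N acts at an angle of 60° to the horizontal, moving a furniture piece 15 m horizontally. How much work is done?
W = F·d·cosθ = (164)(15)cos(60°) = 1230 J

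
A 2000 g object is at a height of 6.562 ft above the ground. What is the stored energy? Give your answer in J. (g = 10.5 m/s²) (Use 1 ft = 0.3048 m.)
Convert to SI: m = 2.0 kg, h = 2.0001 m
PE = mgh = (2.0)(10.5)(2.0001) = 42.0 J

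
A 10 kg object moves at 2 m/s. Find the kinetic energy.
KE = ½mv² = ½(10)(2)² = 20.0 J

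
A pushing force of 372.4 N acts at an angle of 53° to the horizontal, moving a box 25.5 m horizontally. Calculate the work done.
W = F·d·cosθ = (372.4)(25.5)cos(53°) = 5715 J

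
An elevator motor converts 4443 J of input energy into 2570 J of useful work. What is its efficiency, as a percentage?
η = W_out/W_in = 2570/4443 = 57.84%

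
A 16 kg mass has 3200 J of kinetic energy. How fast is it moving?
v = √(2·KE/m) = √(2·3200/16) = 20.0 m/s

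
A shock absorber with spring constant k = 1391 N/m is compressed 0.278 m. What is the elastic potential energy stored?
PE = ½kx² = ½(1391)(0.278)² = 53.75 J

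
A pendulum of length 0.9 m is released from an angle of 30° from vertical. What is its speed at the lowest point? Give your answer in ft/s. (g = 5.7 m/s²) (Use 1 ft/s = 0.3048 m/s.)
h = L(1 − cosθ) = 0.9(1 − cos30°) = 0.120577 m
v = √(2gh) = √(2·5.7·0.120577) = 1.17242 m/s = 3.847 ft/s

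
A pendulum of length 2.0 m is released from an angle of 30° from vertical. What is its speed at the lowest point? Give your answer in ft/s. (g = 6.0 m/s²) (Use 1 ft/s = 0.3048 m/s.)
h = L(1 − cosθ) = 2.0(1 − cos30°) = 0.267949 m
v = √(2gh) = √(2·6.0·0.267949) = 1.79315 m/s = 5.883 ft/s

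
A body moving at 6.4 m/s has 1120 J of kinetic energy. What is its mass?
m = 2·KE/v² = 2·1120/(6.4)² = 54.69 kg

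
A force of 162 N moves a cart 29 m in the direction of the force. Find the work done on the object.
W = F·d = (162)(29) = 4698 J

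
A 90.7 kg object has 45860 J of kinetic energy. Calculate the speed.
v = √(2·KE/m) = √(2·45860/90.7) = 31.8 m/s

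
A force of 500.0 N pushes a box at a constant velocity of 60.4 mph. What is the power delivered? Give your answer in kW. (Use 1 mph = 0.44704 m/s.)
Convert to SI: F = 500.0 N, v = 27.0012 m/s
P = Fv = (500.0)(27.0012) = 13500.6 W = 13.5 kW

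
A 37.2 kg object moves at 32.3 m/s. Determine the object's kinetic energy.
KE = ½mv² = ½(37.2)(32.3)² = 19410 J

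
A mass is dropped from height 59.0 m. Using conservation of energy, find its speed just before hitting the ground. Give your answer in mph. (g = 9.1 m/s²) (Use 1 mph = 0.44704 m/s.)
mgh = ½mv² ⇒ v = √(2gh) = √(2·9.1·59.0) = 32.7689 m/s = 73.3 mph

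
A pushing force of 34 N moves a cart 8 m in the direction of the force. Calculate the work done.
W = F·d = (34)(8) = 272.0 J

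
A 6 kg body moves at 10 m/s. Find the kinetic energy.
KE = ½mv² = ½(6)(10)² = 300.0 J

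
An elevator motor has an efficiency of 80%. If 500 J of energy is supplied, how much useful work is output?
W_out = η·W_in = 0.8·500 = 400.0 J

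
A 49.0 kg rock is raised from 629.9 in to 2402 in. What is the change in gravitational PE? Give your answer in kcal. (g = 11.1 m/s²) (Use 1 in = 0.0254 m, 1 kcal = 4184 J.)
Convert to SI: m = 49.0 kg, Δh = 45.0113 m
ΔPE = mgΔh = (49.0)(11.1)(45.0113) = 24481.7 J = 5.851 kcal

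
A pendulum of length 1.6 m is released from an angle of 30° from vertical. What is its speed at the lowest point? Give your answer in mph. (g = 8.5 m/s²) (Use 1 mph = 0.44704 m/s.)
h = L(1 − cosθ) = 1.6(1 − cos30°) = 0.214359 m
v = √(2gh) = √(2·8.5·0.214359) = 1.90895 m/s = 4.27 mph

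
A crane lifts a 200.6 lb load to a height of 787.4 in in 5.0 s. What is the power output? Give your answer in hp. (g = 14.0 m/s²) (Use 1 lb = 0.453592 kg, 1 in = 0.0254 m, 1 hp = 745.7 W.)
Convert to SI: m = 90.9906 kg, h = 20.0 m, t = 5.0 s
P = mgh/t = (90.9906)(14.0)(20.0)/5.0 = 5095.46 W = 6.833 hp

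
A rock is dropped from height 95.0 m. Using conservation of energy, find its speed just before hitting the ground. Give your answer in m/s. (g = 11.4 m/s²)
mgh = ½mv² ⇒ v = √(2gh) = √(2·11.4·95.0) = 46.54 m/s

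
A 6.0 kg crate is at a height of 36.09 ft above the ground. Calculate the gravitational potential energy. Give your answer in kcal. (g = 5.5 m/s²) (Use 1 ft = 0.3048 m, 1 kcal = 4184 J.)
Convert to SI: m = 6.0 kg, h = 11.0002 m
PE = mgh = (6.0)(5.5)(11.0002) = 363.008 J = 0.08676 kcal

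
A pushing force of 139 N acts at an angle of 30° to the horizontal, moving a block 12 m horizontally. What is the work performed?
W = F·d·cosθ = (139)(12)cos(30°) = 1445 J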